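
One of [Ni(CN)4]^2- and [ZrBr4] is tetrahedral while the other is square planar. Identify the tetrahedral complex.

For [Ni(CN)4]^2-: Ligand charges: each cyanide is −1. With an overall charge of −2 the nickel centre must be in the +2 oxidation state. Ni sits in group 10, so the d-electron count is 10 − 2 = 8. Cyanide is a strong-field ligand (high in the spectrochemical series). A 3d d⁸ ion with strong-field ligands gains enough CFSE to favour square planar over tetrahedral. → square planar.
For [ZrBr4]: Ligand charges: each bromide is −1. With an overall charge of 0 the zirconium centre must be in the +4 oxidation state. Zirconium is a group-4 element; Zr(IV) is therefore d⁰. A d⁰ ion has no crystal-field stabilisation preference between square planar and tetrahedral, so four ligands adopt the sterically favoured tetrahedral geometry. → tetrahedral.

[ZrBr4]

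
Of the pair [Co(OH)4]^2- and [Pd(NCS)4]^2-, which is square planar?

For [Co(OH)4]^2-: Each hydroxide is −1; balancing the −2 overall charge requires Co(II). Cobalt is a group-9 element; Co(II) is therefore d⁷. For a high-spin 3d d⁷ ion with weak-field ligands the small Δₜ gives little square-planar CFSE advantage, so four ligands adopt the sterically favoured tetrahedral geometry. → tetrahedral.
For [Pd(NCS)4]^2-: Each isothiocyanate is −1; balancing the −2 overall charge requires Pd(II). Pd sits in group 10, so the d-electron count is 10 − 2 = 8. A 4d d⁸ ion has a large crystal-field splitting; square planar leaves the high-energy d_{x²−y²} orbital empty and maximises CFSE. → square planar.

[Pd(NCS)4]^2-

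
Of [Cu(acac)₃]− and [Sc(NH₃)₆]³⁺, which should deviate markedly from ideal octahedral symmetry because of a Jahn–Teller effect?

[Cu(acac)₃]−: Ligand charges: each acetylacetonate is −1. With an overall charge of −1 the copper centre must be in the +2 oxidation state. Group 11 minus oxidation state 2 gives a d⁹ configuration. The t₂g⁶e_g³ configuration has an unevenly filled e_g set; the Jahn–Teller theorem predicts a tetragonal distortion (typically axial elongation) to lift the degeneracy.
[Sc(NH₃)₆]³⁺: Summing ligand charges against the +3 overall charge gives an oxidation state of +3 for scandium. Group 3 minus oxidation state 3 gives a d⁰ configuration. The d⁰ configuration leaves the e_g set evenly filled (or empty) — no strong Jahn–Teller driving force.

[Cu(acac)₃]−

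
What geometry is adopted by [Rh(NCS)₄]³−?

square planar

Ligand charges: each isothiocyanate is −1. With an overall charge of −3 the rhodium centre must be in the +1 oxidation state.
Group 9 minus oxidation state 1 gives a d⁸ configuration.
Coordination number: 4.
A 4d d⁸ ion has a large crystal-field splitting; square planar leaves the high-energy d_{x²−y²} orbital empty and maximises CFSE.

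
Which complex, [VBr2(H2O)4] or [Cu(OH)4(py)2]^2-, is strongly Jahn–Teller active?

[VBr2(H2O)4]: Summing ligand charges against the 0 overall charge gives an oxidation state of +2 for vanadium. Group 5 minus oxidation state 2 gives a d³ configuration. The d³ configuration leaves the e_g set evenly filled (or empty) — no strong Jahn–Teller driving force.
[Cu(OH)4(py)2]^2-: Ligand charges: each hydroxide is −1; pyridine is neutral. With an overall charge of −2 the copper centre must be in the +2 oxidation state. Group 11 minus oxidation state 2 gives a d⁹ configuration. The t₂g⁶e_g³ configuration has an unevenly filled e_g set; the Jahn–Teller theorem predicts a tetragonal distortion (typically axial elongation) to lift the degeneracy.

[Cu(OH)4(py)2]^2-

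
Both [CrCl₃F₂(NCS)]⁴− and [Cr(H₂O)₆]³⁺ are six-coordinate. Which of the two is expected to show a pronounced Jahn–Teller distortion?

[CrCl₃F₂(NCS)]⁴−: Summing ligand charges against the −4 overall charge gives an oxidation state of +2 for chromium. Group 6 minus oxidation state 2 gives a d⁴ configuration. Chloride, fluoride, and isothiocyanate are weak-field ligands for a first-row metal, so the complex is high-spin. The t₂g³e_g¹ (high-spin) configuration has an unevenly filled e_g set; the Jahn–Teller theorem predicts a tetragonal distortion (typically axial elongation) to lift the degeneracy.
[Cr(H₂O)₆]³⁺: Water is neutral; balancing the +3 overall charge requires Cr(III). Chromium is a group-6 element; Cr(III) is therefore d³. The d³ configuration leaves the e_g set evenly filled (or empty) — no strong Jahn–Teller driving force.

[CrCl₃F₂(NCS)]⁴−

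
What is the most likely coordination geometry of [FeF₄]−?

Ligand charges: each fluoride is −1. With an overall charge of −1 the iron centre must be in the +3 oxidation state.
Group 8 minus oxidation state 3 gives a d⁵ configuration.
Coordination number: 4.
Fluoride is a weak-field ligand.
A high-spin d⁵ ion has zero CFSE in either geometry, so four ligands adopt the sterically favoured tetrahedral geometry.

tetrahedral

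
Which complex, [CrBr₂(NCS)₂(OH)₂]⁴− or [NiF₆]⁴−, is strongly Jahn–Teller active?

[CrBr₂(NCS)₂(OH)₂]⁴−

[CrBr₂(NCS)₂(OH)₂]⁴−: Ligand charges: each bromide is −1; each isothiocyanate is −1; each hydroxide is −1. With an overall charge of −4 the chromium centre must be in the +2 oxidation state. Cr sits in group 6, so the d-electron count is 6 − 2 = 4. Bromide, hydroxide, and isothiocyanate are weak-field ligands for a first-row metal, so the complex is high-spin. The t₂g³e_g¹ (high-spin) configuration has an unevenly filled e_g set; the Jahn–Teller theorem predicts a tetragonal distortion (typically axial elongation) to lift the degeneracy.
[NiF₆]⁴−: Ligand charges: each fluoride is −1. With an overall charge of −4 the nickel centre must be in the +2 oxidation state. Nickel is a group-10 element; Ni(II) is therefore d⁸. The d⁸ configuration leaves the e_g set evenly filled (or empty) — no strong Jahn–Teller driving force.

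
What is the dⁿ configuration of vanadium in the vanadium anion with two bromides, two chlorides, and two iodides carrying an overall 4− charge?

d³

Summing ligand charges against the −4 overall charge gives an oxidation state of +2 for vanadium.
Vanadium is a group-5 element; V(II) is therefore d³.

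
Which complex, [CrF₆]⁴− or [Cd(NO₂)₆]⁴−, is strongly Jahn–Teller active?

[CrF₆]⁴−

[CrF₆]⁴−: Ligand charges: each fluoride is −1. With an overall charge of −4 the chromium centre must be in the +2 oxidation state. Group 6 minus oxidation state 2 gives a d⁴ configuration. Fluoride is a weak-field ligand for a first-row metal, so the complex is high-spin. The t₂g³e_g¹ (high-spin) configuration has an unevenly filled e_g set; the Jahn–Teller theorem predicts a tetragonal distortion (typically axial elongation) to lift the degeneracy.
[Cd(NO₂)₆]⁴−: Summing ligand charges against the −4 overall charge gives an oxidation state of +2 for cadmium. Cadmium is a group-12 element; Cd(II) is therefore d¹⁰. The d¹⁰ configuration leaves the e_g set evenly filled (or empty) — no strong Jahn–Teller driving force.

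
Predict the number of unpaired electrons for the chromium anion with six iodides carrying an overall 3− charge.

3

Summing ligand charges against the −3 overall charge gives an oxidation state of +3 for chromium.
Chromium is a group-6 element; Cr(III) is therefore d³.
In an octahedral field the d³ configuration is t₂g³e_g⁰ (only one arrangement possible), giving 3 unpaired electrons.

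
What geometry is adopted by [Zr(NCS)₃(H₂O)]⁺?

tetrahedral

Ligand charges: each isothiocyanate is −1; water is neutral. With an overall charge of +1 the zirconium centre must be in the +4 oxidation state.
Group 4 minus oxidation state 4 gives a d⁰ configuration.
Coordination number: 4.
A d⁰ ion has no crystal-field stabilisation preference between square planar and tetrahedral, so four ligands adopt the sterically favoured tetrahedral geometry.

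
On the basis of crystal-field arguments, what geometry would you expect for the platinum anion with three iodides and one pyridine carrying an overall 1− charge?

Summing ligand charges against the −1 overall charge gives an oxidation state of +2 for platinum.
Group 10 minus oxidation state 2 gives a d⁸ configuration.
Coordination number: 4.
A 5d d⁸ ion has a large crystal-field splitting; square planar leaves the high-energy d_{x²−y²} orbital empty and maximises CFSE.

square planar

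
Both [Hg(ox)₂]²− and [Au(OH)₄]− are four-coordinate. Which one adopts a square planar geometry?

[Au(OH)₄]−

For [Hg(ox)₂]²−: Summing ligand charges against the −2 overall charge gives an oxidation state of +2 for mercury. Mercury is a group-12 element; Hg(II) is therefore d¹⁰. A d¹⁰ ion has no crystal-field stabilisation preference between square planar and tetrahedral, so four ligands adopt the sterically favoured tetrahedral geometry. → tetrahedral.
For [Au(OH)₄]−: Summing ligand charges against the −1 overall charge gives an oxidation state of +3 for gold. Group 11 minus oxidation state 3 gives a d⁸ configuration. A 5d d⁸ ion has a large crystal-field splitting; square planar leaves the high-energy d_{x²−y²} orbital empty and maximises CFSE. → square planar.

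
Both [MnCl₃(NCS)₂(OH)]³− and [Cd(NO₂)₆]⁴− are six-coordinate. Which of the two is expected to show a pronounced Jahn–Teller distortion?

[MnCl₃(NCS)₂(OH)]³−

[MnCl₃(NCS)₂(OH)]³−: Summing ligand charges against the −3 overall charge gives an oxidation state of +3 for manganese. Manganese is a group-7 element; Mn(III) is therefore d⁴. Chloride, hydroxide, and isothiocyanate are weak-field ligands for a first-row metal, so the complex is high-spin. The t₂g³e_g¹ (high-spin) configuration has an unevenly filled e_g set; the Jahn–Teller theorem predicts a tetragonal distortion (typically axial elongation) to lift the degeneracy.
[Cd(NO₂)₆]⁴−: Summing ligand charges against the −4 overall charge gives an oxidation state of +2 for cadmium. Group 12 minus oxidation state 2 gives a d¹⁰ configuration. The d¹⁰ configuration leaves the e_g set evenly filled (or empty) — no strong Jahn–Teller driving force.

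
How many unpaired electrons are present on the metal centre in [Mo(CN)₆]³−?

3

Ligand charges: each cyanide is −1. With an overall charge of −3 the molybdenum centre must be in the +3 oxidation state.
Group 6 minus oxidation state 3 gives a d³ configuration.
In an octahedral field the d³ configuration is t₂g³e_g⁰ (only one arrangement possible), giving 3 unpaired electrons.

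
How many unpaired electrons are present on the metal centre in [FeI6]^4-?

Each iodide is −1; balancing the −4 overall charge requires Fe(II).
Group 8 minus oxidation state 2 gives a d⁶ configuration.
The spin state decides the count: Iodide is a weak-field ligand for a first-row metal, so the complex is high-spin.
An octahedral high-spin d⁶ ion is t₂g⁴e_g², giving 4 unpaired electrons.

4 unpaired electrons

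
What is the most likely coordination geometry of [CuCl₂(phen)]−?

tetrahedral

Summing ligand charges against the −1 overall charge gives an oxidation state of +1 for copper.
Cu sits in group 11, so the d-electron count is 11 − 1 = 10.
Counting donor atoms: 2×chloride (monodentate) → 2 donors; 1×1,10-phenanthroline (bidentate) → 2 donors. Coordination number = 4.
A d¹⁰ ion has no crystal-field stabilisation preference between square planar and tetrahedral, so four ligands adopt the sterically favoured tetrahedral geometry.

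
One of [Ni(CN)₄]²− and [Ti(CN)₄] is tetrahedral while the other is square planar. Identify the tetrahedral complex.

[Ti(CN)₄]

For [Ni(CN)₄]²−: Each cyanide is −1; balancing the −2 overall charge requires Ni(II). Nickel is a group-10 element; Ni(II) is therefore d⁸. Cyanide is a strong-field ligand (high in the spectrochemical series). A 3d d⁸ ion with strong-field ligands gains enough CFSE to favour square planar over tetrahedral. → square planar.
For [Ti(CN)₄]: Summing ligand charges against the 0 overall charge gives an oxidation state of +4 for titanium. Titanium is a group-4 element; Ti(IV) is therefore d⁰. A d⁰ ion has no crystal-field stabilisation preference between square planar and tetrahedral, so four ligands adopt the sterically favoured tetrahedral geometry. → tetrahedral.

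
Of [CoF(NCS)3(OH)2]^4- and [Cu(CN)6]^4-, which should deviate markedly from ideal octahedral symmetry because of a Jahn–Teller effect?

[Cu(CN)6]^4-

[CoF(NCS)3(OH)2]^4-: Summing ligand charges against the −4 overall charge gives an oxidation state of +2 for cobalt. Cobalt is a group-9 element; Co(II) is therefore d⁷. Fluoride, hydroxide, and isothiocyanate are weak-field ligands for a first-row metal, so the complex is high-spin. The d⁷ configuration leaves the e_g set evenly filled (or empty) — no strong Jahn–Teller driving force.
[Cu(CN)6]^4-: Each cyanide is −1; balancing the −4 overall charge requires Cu(II). Copper is a group-11 element; Cu(II) is therefore d⁹. The t₂g⁶e_g³ configuration has an unevenly filled e_g set; the Jahn–Teller theorem predicts a tetragonal distortion (typically axial elongation) to lift the degeneracy.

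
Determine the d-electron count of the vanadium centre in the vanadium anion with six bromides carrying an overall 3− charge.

Each bromide is −1; balancing the −3 overall charge requires V(III).
Vanadium is a group-5 element; V(III) is therefore d².

d²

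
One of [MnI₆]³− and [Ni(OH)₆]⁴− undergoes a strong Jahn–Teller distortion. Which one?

[MnI₆]³−: Summing ligand charges against the −3 overall charge gives an oxidation state of +3 for manganese. Group 7 minus oxidation state 3 gives a d⁴ configuration. Iodide is a weak-field ligand for a first-row metal, so the complex is high-spin. The t₂g³e_g¹ (high-spin) configuration has an unevenly filled e_g set; the Jahn–Teller theorem predicts a tetragonal distortion (typically axial elongation) to lift the degeneracy.
[Ni(OH)₆]⁴−: Each hydroxide is −1; balancing the −4 overall charge requires Ni(II). Group 10 minus oxidation state 2 gives a d⁸ configuration. The d⁸ configuration leaves the e_g set evenly filled (or empty) — no strong Jahn–Teller driving force.

[MnI₆]³−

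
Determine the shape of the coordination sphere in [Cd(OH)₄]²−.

tetrahedral

Ligand charges: each hydroxide is −1. With an overall charge of −2 the cadmium centre must be in the +2 oxidation state.
Cadmium is a group-12 element; Cd(II) is therefore d¹⁰.
Coordination number: 4.
A d¹⁰ ion has no crystal-field stabilisation preference between square planar and tetrahedral, so four ligands adopt the sterically favoured tetrahedral geometry.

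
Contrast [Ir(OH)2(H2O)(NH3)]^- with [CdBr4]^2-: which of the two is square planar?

For [Ir(OH)2(H2O)(NH3)]^-: Ligand charges: each hydroxide is −1; water is neutral; ammonia is neutral. With an overall charge of −1 the iridium centre must be in the +1 oxidation state. Group 9 minus oxidation state 1 gives a d⁸ configuration. A 5d d⁸ ion has a large crystal-field splitting; square planar leaves the high-energy d_{x²−y²} orbital empty and maximises CFSE. → square planar.
For [CdBr4]^2-: Each bromide is −1; balancing the −2 overall charge requires Cd(II). Cd sits in group 12, so the d-electron count is 12 − 2 = 10. A d¹⁰ ion has no crystal-field stabilisation preference between square planar and tetrahedral, so four ligands adopt the sterically favoured tetrahedral geometry. → tetrahedral.

[Ir(OH)2(H2O)(NH3)]^-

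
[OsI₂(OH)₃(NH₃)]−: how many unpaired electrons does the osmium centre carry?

Each iodide is −1; each hydroxide is −1; ammonia is neutral; balancing the −1 overall charge requires Os(IV).
Osmium is a group-8 element; Os(IV) is therefore d⁴.
The spin state decides the count: a 5d ion has a large Δₒ and is invariably low-spin.
An octahedral low-spin d⁴ ion is t₂g⁴e_g⁰, giving 2 unpaired electrons.

2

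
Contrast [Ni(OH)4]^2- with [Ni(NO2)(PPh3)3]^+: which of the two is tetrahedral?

For [Ni(OH)4]^2-: Summing ligand charges against the −2 overall charge gives an oxidation state of +2 for nickel. Group 10 minus oxidation state 2 gives a d⁸ configuration. Hydroxide is a weak-field ligand. With weak-field ligands the CFSE gain from square planar is small, so a 3d d⁸ ion takes the sterically preferred tetrahedral geometry. → tetrahedral.
For [Ni(NO2)(PPh3)3]^+: Each nitro (N-bound nitrite) is −1; triphenylphosphine is neutral; balancing the +1 overall charge requires Ni(II). Nickel is a group-10 element; Ni(II) is therefore d⁸. Nitro (N-bound nitrite) and triphenylphosphine are strong-field ligands (high in the spectrochemical series). A 3d d⁸ ion with strong-field ligands gains enough CFSE to favour square planar over tetrahedral. → square planar.

[Ni(OH)4]^2-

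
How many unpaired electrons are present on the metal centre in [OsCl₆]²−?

2

Ligand charges: each chloride is −1. With an overall charge of −2 the osmium centre must be in the +4 oxidation state.
Osmium is a group-8 element; Os(IV) is therefore d⁴.
The spin state decides the count: a 5d ion has a large Δₒ and is invariably low-spin.
An octahedral low-spin d⁴ ion is t₂g⁴e_g⁰, giving 2 unpaired electrons.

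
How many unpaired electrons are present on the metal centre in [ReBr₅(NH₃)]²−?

Each bromide is −1; ammonia is neutral; balancing the −2 overall charge requires Re(III).
Re sits in group 7, so the d-electron count is 7 − 3 = 4.
The spin state decides the count: a 5d ion has a large Δₒ and is invariably low-spin.
An octahedral low-spin d⁴ ion is t₂g⁴e_g⁰, giving 2 unpaired electrons.

2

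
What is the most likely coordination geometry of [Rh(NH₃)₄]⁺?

Ammonia is neutral; balancing the +1 overall charge requires Rh(I).
Rhodium is a group-9 element; Rh(I) is therefore d⁸.
Coordination number: 4.
A 4d d⁸ ion has a large crystal-field splitting; square planar leaves the high-energy d_{x²−y²} orbital empty and maximises CFSE.

square planar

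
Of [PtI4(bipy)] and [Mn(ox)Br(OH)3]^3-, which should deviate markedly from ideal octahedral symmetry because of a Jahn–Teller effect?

[Mn(ox)Br(OH)3]^3-

[PtI4(bipy)]: Summing ligand charges against the 0 overall charge gives an oxidation state of +4 for platinum. Platinum is a group-10 element; Pt(IV) is therefore d⁶. A 5d ion has a large Δₒ and is invariably low-spin. The d⁶ configuration leaves the e_g set evenly filled (or empty) — no strong Jahn–Teller driving force.
[Mn(ox)Br(OH)3]^3-: Each oxalate is −2; each bromide is −1; each hydroxide is −1; balancing the −3 overall charge requires Mn(III). Mn sits in group 7, so the d-electron count is 7 − 3 = 4. Bromide, hydroxide, and oxalate are weak-field ligands for a first-row metal, so the complex is high-spin. The t₂g³e_g¹ (high-spin) configuration has an unevenly filled e_g set; the Jahn–Teller theorem predicts a tetragonal distortion (typically axial elongation) to lift the degeneracy.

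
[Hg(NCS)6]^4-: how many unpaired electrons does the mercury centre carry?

Summing ligand charges against the −4 overall charge gives an oxidation state of +2 for mercury.
Hg sits in group 12, so the d-electron count is 12 − 2 = 10.
In an octahedral field the d¹⁰ configuration is t₂g⁶e_g⁴, giving 0 unpaired electrons.

0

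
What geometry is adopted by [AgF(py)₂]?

Summing ligand charges against the 0 overall charge gives an oxidation state of +1 for silver.
Ag sits in group 11, so the d-electron count is 11 − 1 = 10.
With 3 monodentate ligands the coordination number is 3.
Three ligands around a d¹⁰ centre minimise repulsion in a trigonal-planar arrangement.

trigonal planar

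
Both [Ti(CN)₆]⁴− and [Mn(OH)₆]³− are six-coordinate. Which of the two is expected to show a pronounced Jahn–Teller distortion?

[Mn(OH)₆]³−

[Ti(CN)₆]⁴−: Summing ligand charges against the −4 overall charge gives an oxidation state of +2 for titanium. Titanium is a group-4 element; Ti(II) is therefore d². The d² configuration leaves the e_g set evenly filled (or empty) — no strong Jahn–Teller driving force.
[Mn(OH)₆]³−: Each hydroxide is −1; balancing the −3 overall charge requires Mn(III). Group 7 minus oxidation state 3 gives a d⁴ configuration. Hydroxide is a weak-field ligand for a first-row metal, so the complex is high-spin. The t₂g³e_g¹ (high-spin) configuration has an unevenly filled e_g set; the Jahn–Teller theorem predicts a tetragonal distortion (typically axial elongation) to lift the degeneracy.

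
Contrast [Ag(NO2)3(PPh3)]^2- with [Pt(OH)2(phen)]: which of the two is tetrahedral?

For [Ag(NO2)3(PPh3)]^2-: Ligand charges: each nitro (N-bound nitrite) is −1; triphenylphosphine is neutral. With an overall charge of −2 the silver centre must be in the +1 oxidation state. Ag sits in group 11, so the d-electron count is 11 − 1 = 10. A d¹⁰ ion has no crystal-field stabilisation preference between square planar and tetrahedral, so four ligands adopt the sterically favoured tetrahedral geometry. → tetrahedral.
For [Pt(OH)2(phen)]: Each hydroxide is −1; 1,10-phenanthroline is neutral; balancing the 0 overall charge requires Pt(II). Pt sits in group 10, so the d-electron count is 10 − 2 = 8. A 5d d⁸ ion has a large crystal-field splitting; square planar leaves the high-energy d_{x²−y²} orbital empty and maximises CFSE. → square planar.

[Ag(NO2)3(PPh3)]^2-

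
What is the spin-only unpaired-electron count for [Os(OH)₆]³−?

1

Ligand charges: each hydroxide is −1. With an overall charge of −3 the osmium centre must be in the +3 oxidation state.
Osmium is a group-8 element; Os(III) is therefore d⁵.
The spin state decides the count: a 5d ion has a large Δₒ and is invariably low-spin.
An octahedral low-spin d⁵ ion is t₂g⁵e_g⁰, giving 1 unpaired electron.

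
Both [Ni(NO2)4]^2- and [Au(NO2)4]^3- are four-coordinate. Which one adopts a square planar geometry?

[Ni(NO2)4]^2-

For [Ni(NO2)4]^2-: Ligand charges: each nitro (N-bound nitrite) is −1. With an overall charge of −2 the nickel centre must be in the +2 oxidation state. Nickel is a group-10 element; Ni(II) is therefore d⁸. Nitro (N-bound nitrite) is a strong-field ligand (high in the spectrochemical series). A 3d d⁸ ion with strong-field ligands gains enough CFSE to favour square planar over tetrahedral. → square planar.
For [Au(NO2)4]^3-: Each nitro (N-bound nitrite) is −1; balancing the −3 overall charge requires Au(I). Group 11 minus oxidation state 1 gives a d¹⁰ configuration. A d¹⁰ ion has no crystal-field stabilisation preference between square planar and tetrahedral, so four ligands adopt the sterically favoured tetrahedral geometry. → tetrahedral.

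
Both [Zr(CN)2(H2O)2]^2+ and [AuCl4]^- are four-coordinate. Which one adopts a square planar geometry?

[AuCl4]^-

For [Zr(CN)2(H2O)2]^2+: Each cyanide is −1; water is neutral; balancing the +2 overall charge requires Zr(IV). Zr sits in group 4, so the d-electron count is 4 − 4 = 0. A d⁰ ion has no crystal-field stabilisation preference between square planar and tetrahedral, so four ligands adopt the sterically favoured tetrahedral geometry. → tetrahedral.
For [AuCl4]^-: Each chloride is −1; balancing the −1 overall charge requires Au(III). Group 11 minus oxidation state 3 gives a d⁸ configuration. A 5d d⁸ ion has a large crystal-field splitting; square planar leaves the high-energy d_{x²−y²} orbital empty and maximises CFSE. → square planar.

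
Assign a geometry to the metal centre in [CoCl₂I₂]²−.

Summing ligand charges against the −2 overall charge gives an oxidation state of +2 for cobalt.
Co sits in group 9, so the d-electron count is 9 − 2 = 7.
With 4 monodentate ligands the coordination number is 4.
Chloride and iodide are weak-field ligands.
For a high-spin 3d d⁷ ion with weak-field ligands the small Δₜ gives little square-planar CFSE advantage, so four ligands adopt the sterically favoured tetrahedral geometry.

tetrahedral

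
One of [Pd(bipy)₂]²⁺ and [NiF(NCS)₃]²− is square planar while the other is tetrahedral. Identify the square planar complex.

[Pd(bipy)₂]²⁺

For [Pd(bipy)₂]²⁺: Ligand charges: 2,2′-bipyridine is neutral. With an overall charge of +2 the palladium centre must be in the +2 oxidation state. Group 10 minus oxidation state 2 gives a d⁸ configuration. A 4d d⁸ ion has a large crystal-field splitting; square planar leaves the high-energy d_{x²−y²} orbital empty and maximises CFSE. → square planar.
For [NiF(NCS)₃]²−: Summing ligand charges against the −2 overall charge gives an oxidation state of +2 for nickel. Group 10 minus oxidation state 2 gives a d⁸ configuration. Fluoride and isothiocyanate are weak-field ligands. With weak-field ligands the CFSE gain from square planar is small, so a 3d d⁸ ion takes the sterically preferred tetrahedral geometry. → tetrahedral.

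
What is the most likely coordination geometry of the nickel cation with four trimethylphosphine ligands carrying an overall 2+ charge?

square planar

Summing ligand charges against the +2 overall charge gives an oxidation state of +2 for nickel.
Ni sits in group 10, so the d-electron count is 10 − 2 = 8.
With 4 monodentate ligands the coordination number is 4.
Trimethylphosphine is a strong-field ligand (high in the spectrochemical series).
A 3d d⁸ ion with strong-field ligands gains enough CFSE to favour square planar over tetrahedral.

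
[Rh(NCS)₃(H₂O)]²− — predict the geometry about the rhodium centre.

square planar

Ligand charges: each isothiocyanate is −1; water is neutral. With an overall charge of −2 the rhodium centre must be in the +1 oxidation state.
Rhodium is a group-9 element; Rh(I) is therefore d⁸.
Coordination number: 4.
A 4d d⁸ ion has a large crystal-field splitting; square planar leaves the high-energy d_{x²−y²} orbital empty and maximises CFSE.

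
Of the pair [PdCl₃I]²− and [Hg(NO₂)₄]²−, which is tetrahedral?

For [PdCl₃I]²−: Ligand charges: each chloride is −1; each iodide is −1. With an overall charge of −2 the palladium centre must be in the +2 oxidation state. Pd sits in group 10, so the d-electron count is 10 − 2 = 8. A 4d d⁸ ion has a large crystal-field splitting; square planar leaves the high-energy d_{x²−y²} orbital empty and maximises CFSE. → square planar.
For [Hg(NO₂)₄]²−: Ligand charges: each nitro (N-bound nitrite) is −1. With an overall charge of −2 the mercury centre must be in the +2 oxidation state. Group 12 minus oxidation state 2 gives a d¹⁰ configuration. A d¹⁰ ion has no crystal-field stabilisation preference between square planar and tetrahedral, so four ligands adopt the sterically favoured tetrahedral geometry. → tetrahedral.

[Hg(NO₂)₄]²−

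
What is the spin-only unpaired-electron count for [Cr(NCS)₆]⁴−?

4

Summing ligand charges against the −4 overall charge gives an oxidation state of +2 for chromium.
Chromium is a group-6 element; Cr(II) is therefore d⁴.
The spin state decides the count: Isothiocyanate is a weak-field ligand for a first-row metal, so the complex is high-spin.
An octahedral high-spin d⁴ ion is t₂g³e_g¹, giving 4 unpaired electrons.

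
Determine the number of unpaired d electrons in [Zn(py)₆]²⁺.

Pyridine is neutral; balancing the +2 overall charge requires Zn(II).
Zinc is a group-12 element; Zn(II) is therefore d¹⁰.
In an octahedral field the d¹⁰ configuration is t₂g⁶e_g⁴, giving 0 unpaired electrons.

0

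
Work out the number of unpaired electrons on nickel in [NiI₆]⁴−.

2

Ligand charges: each iodide is −1. With an overall charge of −4 the nickel centre must be in the +2 oxidation state.
Nickel is a group-10 element; Ni(II) is therefore d⁸.
In an octahedral field the d⁸ configuration is t₂g⁶e_g² (only one arrangement possible), giving 2 unpaired electrons.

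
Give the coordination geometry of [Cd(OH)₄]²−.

Each hydroxide is −1; balancing the −2 overall charge requires Cd(II).
Cadmium is a group-12 element; Cd(II) is therefore d¹⁰.
Coordination number: 4.
A d¹⁰ ion has no crystal-field stabilisation preference between square planar and tetrahedral, so four ligands adopt the sterically favoured tetrahedral geometry.

tetrahedral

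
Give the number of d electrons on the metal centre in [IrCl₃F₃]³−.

d6

Summing ligand charges against the −3 overall charge gives an oxidation state of +3 for iridium.
Group 9 minus oxidation state 3 gives a d⁶ configuration.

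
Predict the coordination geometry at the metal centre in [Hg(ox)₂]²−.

Ligand charges: each oxalate is −2. With an overall charge of −2 the mercury centre must be in the +2 oxidation state.
Mercury is a group-12 element; Hg(II) is therefore d¹⁰.
Counting donor atoms: 2×oxalate (bidentate) → 4 donors. Coordination number = 4.
A d¹⁰ ion has no crystal-field stabilisation preference between square planar and tetrahedral, so four ligands adopt the sterically favoured tetrahedral geometry.

tetrahedral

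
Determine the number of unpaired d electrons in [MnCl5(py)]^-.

Summing ligand charges against the −1 overall charge gives an oxidation state of +4 for manganese.
Mn sits in group 7, so the d-electron count is 7 − 4 = 3.
In an octahedral field the d³ configuration is t₂g³e_g⁰ (only one arrangement possible), giving 3 unpaired electrons.

3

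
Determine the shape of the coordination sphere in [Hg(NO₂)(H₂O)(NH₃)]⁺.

trigonal planar

Each nitro (N-bound nitrite) is −1; water is neutral; ammonia is neutral; balancing the +1 overall charge requires Hg(II).
Hg sits in group 12, so the d-electron count is 12 − 2 = 10.
With 3 monodentate ligands the coordination number is 3.
Three ligands around a d¹⁰ centre minimise repulsion in a trigonal-planar arrangement.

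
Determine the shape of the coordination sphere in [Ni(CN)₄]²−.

Ligand charges: each cyanide is −1. With an overall charge of −2 the nickel centre must be in the +2 oxidation state.
Ni sits in group 10, so the d-electron count is 10 − 2 = 8.
Coordination number: 4.
Cyanide is a strong-field ligand (high in the spectrochemical series).
A 3d d⁸ ion with strong-field ligands gains enough CFSE to favour square planar over tetrahedral.

square planar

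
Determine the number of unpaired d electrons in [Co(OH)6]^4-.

Summing ligand charges against the −4 overall charge gives an oxidation state of +2 for cobalt.
Cobalt is a group-9 element; Co(II) is therefore d⁷.
The spin state decides the count: Hydroxide is a weak-field ligand for a first-row metal, so the complex is high-spin.
An octahedral high-spin d⁷ ion is t₂g⁵e_g², giving 3 unpaired electrons.

3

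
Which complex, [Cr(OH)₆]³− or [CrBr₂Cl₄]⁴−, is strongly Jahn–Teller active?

[CrBr₂Cl₄]⁴−

[Cr(OH)₆]³−: Summing ligand charges against the −3 overall charge gives an oxidation state of +3 for chromium. Chromium is a group-6 element; Cr(III) is therefore d³. The d³ configuration leaves the e_g set evenly filled (or empty) — no strong Jahn–Teller driving force.
[CrBr₂Cl₄]⁴−: Summing ligand charges against the −4 overall charge gives an oxidation state of +2 for chromium. Chromium is a group-6 element; Cr(II) is therefore d⁴. Bromide and chloride are weak-field ligands for a first-row metal, so the complex is high-spin. The t₂g³e_g¹ (high-spin) configuration has an unevenly filled e_g set; the Jahn–Teller theorem predicts a tetragonal distortion (typically axial elongation) to lift the degeneracy.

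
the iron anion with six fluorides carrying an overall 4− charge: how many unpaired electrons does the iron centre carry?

4

Summing ligand charges against the −4 overall charge gives an oxidation state of +2 for iron.
Group 8 minus oxidation state 2 gives a d⁶ configuration.
The spin state decides the count: Fluoride is a weak-field ligand for a first-row metal, so the complex is high-spin.
An octahedral high-spin d⁶ ion is t₂g⁴e_g², giving 4 unpaired electrons.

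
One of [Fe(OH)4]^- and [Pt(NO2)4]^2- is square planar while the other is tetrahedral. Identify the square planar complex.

For [Fe(OH)4]^-: Each hydroxide is −1; balancing the −1 overall charge requires Fe(III). Iron is a group-8 element; Fe(III) is therefore d⁵. A high-spin d⁵ ion has zero CFSE in either geometry, so four ligands adopt the sterically favoured tetrahedral geometry. → tetrahedral.
For [Pt(NO2)4]^2-: Ligand charges: each nitro (N-bound nitrite) is −1. With an overall charge of −2 the platinum centre must be in the +2 oxidation state. Group 10 minus oxidation state 2 gives a d⁸ configuration. A 5d d⁸ ion has a large crystal-field splitting; square planar leaves the high-energy d_{x²−y²} orbital empty and maximises CFSE. → square planar.

[Pt(NO2)4]^2-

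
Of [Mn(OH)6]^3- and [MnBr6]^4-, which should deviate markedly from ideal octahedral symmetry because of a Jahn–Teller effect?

[Mn(OH)6]^3-: Each hydroxide is −1; balancing the −3 overall charge requires Mn(III). Mn sits in group 7, so the d-electron count is 7 − 3 = 4. Hydroxide is a weak-field ligand for a first-row metal, so the complex is high-spin. The t₂g³e_g¹ (high-spin) configuration has an unevenly filled e_g set; the Jahn–Teller theorem predicts a tetragonal distortion (typically axial elongation) to lift the degeneracy.
[MnBr6]^4-: Summing ligand charges against the −4 overall charge gives an oxidation state of +2 for manganese. Manganese is a group-7 element; Mn(II) is therefore d⁵. Bromide is a weak-field ligand for a first-row metal, so the complex is high-spin. The d⁵ configuration leaves the e_g set evenly filled (or empty) — no strong Jahn–Teller driving force.

[Mn(OH)6]^3-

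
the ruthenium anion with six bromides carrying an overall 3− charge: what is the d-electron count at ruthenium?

Ligand charges: each bromide is −1. With an overall charge of −3 the ruthenium centre must be in the +3 oxidation state.
Ruthenium is a group-8 element; Ru(III) is therefore d⁵.

d5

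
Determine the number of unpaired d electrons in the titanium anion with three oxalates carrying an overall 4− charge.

2

Ligand charges: each oxalate is −2. With an overall charge of −4 the titanium centre must be in the +2 oxidation state.
Group 4 minus oxidation state 2 gives a d² configuration.
Counting donor atoms: 3×oxalate (bidentate) → 6 donors. Coordination number = 6.
In an octahedral field the d² configuration is t₂g²e_g⁰ (only one arrangement possible), giving 2 unpaired electrons.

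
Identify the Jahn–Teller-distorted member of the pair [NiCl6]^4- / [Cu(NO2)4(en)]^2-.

[NiCl6]^4-: Summing ligand charges against the −4 overall charge gives an oxidation state of +2 for nickel. Nickel is a group-10 element; Ni(II) is therefore d⁸. The d⁸ configuration leaves the e_g set evenly filled (or empty) — no strong Jahn–Teller driving force.
[Cu(NO2)4(en)]^2-: Each nitro (N-bound nitrite) is −1; ethylenediamine is neutral; balancing the −2 overall charge requires Cu(II). Cu sits in group 11, so the d-electron count is 11 − 2 = 9. The t₂g⁶e_g³ configuration has an unevenly filled e_g set; the Jahn–Teller theorem predicts a tetragonal distortion (typically axial elongation) to lift the degeneracy.

[Cu(NO2)4(en)]^2-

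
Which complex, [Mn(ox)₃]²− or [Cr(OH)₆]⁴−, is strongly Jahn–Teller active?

[Mn(ox)₃]²−: Summing ligand charges against the −2 overall charge gives an oxidation state of +4 for manganese. Group 7 minus oxidation state 4 gives a d³ configuration. The d³ configuration leaves the e_g set evenly filled (or empty) — no strong Jahn–Teller driving force.
[Cr(OH)₆]⁴−: Ligand charges: each hydroxide is −1. With an overall charge of −4 the chromium centre must be in the +2 oxidation state. Chromium is a group-6 element; Cr(II) is therefore d⁴. Hydroxide is a weak-field ligand for a first-row metal, so the complex is high-spin. The t₂g³e_g¹ (high-spin) configuration has an unevenly filled e_g set; the Jahn–Teller theorem predicts a tetragonal distortion (typically axial elongation) to lift the degeneracy.

[Cr(OH)₆]⁴−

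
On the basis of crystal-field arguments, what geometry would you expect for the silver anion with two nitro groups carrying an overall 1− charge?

linear

Ligand charges: each nitro (N-bound nitrite) is −1. With an overall charge of −1 the silver centre must be in the +1 oxidation state.
Silver is a group-11 element; Ag(I) is therefore d¹⁰.
With 2 monodentate ligands the coordination number is 2.
A d¹⁰ ion with only two ligands adopts a linear arrangement (sp hybridisation; no CFSE preference).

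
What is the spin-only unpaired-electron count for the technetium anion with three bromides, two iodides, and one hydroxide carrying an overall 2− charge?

Summing ligand charges against the −2 overall charge gives an oxidation state of +4 for technetium.
Group 7 minus oxidation state 4 gives a d³ configuration.
In an octahedral field the d³ configuration is t₂g³e_g⁰ (only one arrangement possible), giving 3 unpaired electrons.

3 unpaired electrons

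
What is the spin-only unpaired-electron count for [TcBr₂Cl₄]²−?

Summing ligand charges against the −2 overall charge gives an oxidation state of +4 for technetium.
Tc sits in group 7, so the d-electron count is 7 − 4 = 3.
In an octahedral field the d³ configuration is t₂g³e_g⁰ (only one arrangement possible), giving 3 unpaired electrons.

3 unpaired electrons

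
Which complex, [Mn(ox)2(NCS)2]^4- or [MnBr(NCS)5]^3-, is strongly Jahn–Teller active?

[Mn(ox)2(NCS)2]^4-: Each oxalate is −2; each isothiocyanate is −1; balancing the −4 overall charge requires Mn(II). Group 7 minus oxidation state 2 gives a d⁵ configuration. Isothiocyanate and oxalate are weak-field ligands for a first-row metal, so the complex is high-spin. The d⁵ configuration leaves the e_g set evenly filled (or empty) — no strong Jahn–Teller driving force.
[MnBr(NCS)5]^3-: Summing ligand charges against the −3 overall charge gives an oxidation state of +3 for manganese. Mn sits in group 7, so the d-electron count is 7 − 3 = 4. Bromide and isothiocyanate are weak-field ligands for a first-row metal, so the complex is high-spin. The t₂g³e_g¹ (high-spin) configuration has an unevenly filled e_g set; the Jahn–Teller theorem predicts a tetragonal distortion (typically axial elongation) to lift the degeneracy.

[MnBr(NCS)5]^3-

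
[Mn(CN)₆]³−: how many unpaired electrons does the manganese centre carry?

2 unpaired electrons

Summing ligand charges against the −3 overall charge gives an oxidation state of +3 for manganese.
Mn sits in group 7, so the d-electron count is 7 − 3 = 4.
The spin state decides the count: Cyanide is a strong-field ligand (high in the spectrochemical series) for a first-row metal, so the complex is low-spin.
An octahedral low-spin d⁴ ion is t₂g⁴e_g⁰, giving 2 unpaired electrons.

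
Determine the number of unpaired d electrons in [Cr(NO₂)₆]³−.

Each nitro (N-bound nitrite) is −1; balancing the −3 overall charge requires Cr(III).
Group 6 minus oxidation state 3 gives a d³ configuration.
In an octahedral field the d³ configuration is t₂g³e_g⁰ (only one arrangement possible), giving 3 unpaired electrons.

3 unpaired electrons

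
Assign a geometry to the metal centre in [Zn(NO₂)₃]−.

Ligand charges: each nitro (N-bound nitrite) is −1. With an overall charge of −1 the zinc centre must be in the +2 oxidation state.
Zn sits in group 12, so the d-electron count is 12 − 2 = 10.
With 3 monodentate ligands the coordination number is 3.
Three ligands around a d¹⁰ centre minimise repulsion in a trigonal-planar arrangement.

trigonal planar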